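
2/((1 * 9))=2/9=0.22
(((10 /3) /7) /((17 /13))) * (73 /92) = 4745 /16422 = 0.29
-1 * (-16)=16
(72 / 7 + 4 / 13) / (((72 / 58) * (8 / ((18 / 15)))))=6989 / 5460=1.28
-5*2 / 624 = -5 / 312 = -0.02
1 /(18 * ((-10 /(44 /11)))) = -1 /45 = -0.02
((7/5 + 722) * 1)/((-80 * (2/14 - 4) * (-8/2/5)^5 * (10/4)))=-632975/221184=-2.86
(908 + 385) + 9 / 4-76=4877 / 4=1219.25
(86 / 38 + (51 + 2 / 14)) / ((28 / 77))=146.87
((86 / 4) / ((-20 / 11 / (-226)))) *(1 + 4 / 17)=1122429 / 340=3301.26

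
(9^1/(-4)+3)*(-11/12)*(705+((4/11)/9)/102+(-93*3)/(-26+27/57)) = -438286261/890460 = -492.20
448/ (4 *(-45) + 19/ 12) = -5376/ 2141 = -2.51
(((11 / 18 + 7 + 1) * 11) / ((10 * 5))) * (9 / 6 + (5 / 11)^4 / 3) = 4123589 / 1437480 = 2.87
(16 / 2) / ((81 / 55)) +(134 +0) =11294 / 81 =139.43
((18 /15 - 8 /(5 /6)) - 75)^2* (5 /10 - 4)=-1217223 /50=-24344.46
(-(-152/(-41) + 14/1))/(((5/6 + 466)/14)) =-60984/114841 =-0.53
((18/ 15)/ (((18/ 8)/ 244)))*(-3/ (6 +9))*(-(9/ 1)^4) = 4269024/ 25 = 170760.96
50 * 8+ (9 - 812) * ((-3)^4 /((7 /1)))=-62243 /7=-8891.86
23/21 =1.10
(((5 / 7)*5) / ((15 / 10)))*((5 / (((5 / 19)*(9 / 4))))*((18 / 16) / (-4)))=-475 / 84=-5.65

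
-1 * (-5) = 5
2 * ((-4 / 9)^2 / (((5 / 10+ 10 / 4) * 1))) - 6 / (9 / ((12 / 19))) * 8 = -14944 / 4617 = -3.24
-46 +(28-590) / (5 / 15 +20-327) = -20317 / 460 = -44.17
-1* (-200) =200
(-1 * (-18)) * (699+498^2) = 4476654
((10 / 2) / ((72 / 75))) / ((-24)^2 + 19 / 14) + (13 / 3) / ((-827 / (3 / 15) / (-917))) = 389047897 / 401078460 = 0.97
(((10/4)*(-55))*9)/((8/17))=-2629.69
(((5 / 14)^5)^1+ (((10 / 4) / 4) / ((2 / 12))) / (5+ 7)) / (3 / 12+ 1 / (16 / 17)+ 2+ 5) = 0.04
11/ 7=1.57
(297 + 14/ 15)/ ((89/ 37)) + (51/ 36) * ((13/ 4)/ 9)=23909177/ 192240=124.37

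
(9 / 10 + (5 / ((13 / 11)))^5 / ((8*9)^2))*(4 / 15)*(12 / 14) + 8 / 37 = 0.48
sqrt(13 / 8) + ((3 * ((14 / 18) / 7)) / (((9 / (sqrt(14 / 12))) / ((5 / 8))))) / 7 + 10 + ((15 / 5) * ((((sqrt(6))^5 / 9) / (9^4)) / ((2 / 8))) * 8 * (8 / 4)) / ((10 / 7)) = 5 * sqrt(42) / 9072 + 896 * sqrt(6) / 10935 + sqrt(26) / 4 + 10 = 11.48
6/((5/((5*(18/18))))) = 6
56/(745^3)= 56/413493625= 0.00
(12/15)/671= 4/3355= 0.00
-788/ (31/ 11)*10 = -2796.13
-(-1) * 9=9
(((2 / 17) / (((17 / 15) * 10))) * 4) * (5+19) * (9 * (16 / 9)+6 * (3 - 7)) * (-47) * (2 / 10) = 108288 / 1445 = 74.94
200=200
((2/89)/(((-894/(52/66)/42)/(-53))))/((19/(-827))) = -15954484/8314647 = -1.92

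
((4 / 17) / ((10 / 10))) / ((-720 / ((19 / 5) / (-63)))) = 19 / 963900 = 0.00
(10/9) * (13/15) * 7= 182/27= 6.74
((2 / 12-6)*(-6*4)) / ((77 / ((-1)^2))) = 20 / 11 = 1.82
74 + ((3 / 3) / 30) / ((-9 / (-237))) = 6739 / 90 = 74.88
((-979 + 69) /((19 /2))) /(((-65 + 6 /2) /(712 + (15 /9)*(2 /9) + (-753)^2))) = 449964970 /513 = 877124.70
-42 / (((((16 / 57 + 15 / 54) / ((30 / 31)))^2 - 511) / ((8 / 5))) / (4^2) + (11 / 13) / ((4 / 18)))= 2.60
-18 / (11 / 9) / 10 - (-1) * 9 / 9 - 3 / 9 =-133 / 165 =-0.81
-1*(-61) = 61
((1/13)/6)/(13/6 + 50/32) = 8/2327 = 0.00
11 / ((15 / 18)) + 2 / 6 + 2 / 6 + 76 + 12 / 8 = 2741 / 30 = 91.37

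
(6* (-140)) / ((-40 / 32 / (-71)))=-47712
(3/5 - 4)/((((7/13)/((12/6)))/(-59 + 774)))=-63206/7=-9029.43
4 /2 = 2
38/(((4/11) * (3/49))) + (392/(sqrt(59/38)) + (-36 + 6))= 392 * sqrt(2242)/59 + 10061/6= 1991.43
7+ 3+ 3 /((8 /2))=43 /4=10.75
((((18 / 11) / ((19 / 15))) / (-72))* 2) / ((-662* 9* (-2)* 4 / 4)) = -5 / 1660296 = -0.00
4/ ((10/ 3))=1.20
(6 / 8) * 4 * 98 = 294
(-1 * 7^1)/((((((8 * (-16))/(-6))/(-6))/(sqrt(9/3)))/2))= 63 * sqrt(3)/16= 6.82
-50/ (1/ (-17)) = 850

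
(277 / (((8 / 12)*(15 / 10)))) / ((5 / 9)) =2493 / 5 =498.60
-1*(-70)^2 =-4900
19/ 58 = 0.33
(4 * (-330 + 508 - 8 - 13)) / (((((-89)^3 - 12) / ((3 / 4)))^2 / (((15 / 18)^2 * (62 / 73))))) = 121675 / 290246954850824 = 0.00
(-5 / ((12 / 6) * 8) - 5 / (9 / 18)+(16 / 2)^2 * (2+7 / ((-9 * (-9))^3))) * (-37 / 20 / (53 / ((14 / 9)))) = -259184037889 / 40559577120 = -6.39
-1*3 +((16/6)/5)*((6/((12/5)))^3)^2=3053/24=127.21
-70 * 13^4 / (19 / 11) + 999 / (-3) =-21998297 / 19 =-1157805.11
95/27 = 3.52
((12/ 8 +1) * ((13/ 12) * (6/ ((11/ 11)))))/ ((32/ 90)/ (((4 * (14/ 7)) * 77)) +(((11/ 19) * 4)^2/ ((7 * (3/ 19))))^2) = 14593425/ 21143624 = 0.69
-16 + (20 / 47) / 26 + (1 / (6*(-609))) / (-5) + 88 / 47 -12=-291478969 / 11162970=-26.11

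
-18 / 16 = -1.12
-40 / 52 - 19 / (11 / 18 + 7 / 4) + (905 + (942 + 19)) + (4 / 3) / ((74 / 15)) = 75942006 / 40885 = 1857.45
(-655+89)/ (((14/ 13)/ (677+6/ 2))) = -2501720/ 7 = -357388.57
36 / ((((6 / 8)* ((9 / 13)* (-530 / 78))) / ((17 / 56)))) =-5746 / 1855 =-3.10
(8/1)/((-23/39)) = -312/23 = -13.57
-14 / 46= -7 / 23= -0.30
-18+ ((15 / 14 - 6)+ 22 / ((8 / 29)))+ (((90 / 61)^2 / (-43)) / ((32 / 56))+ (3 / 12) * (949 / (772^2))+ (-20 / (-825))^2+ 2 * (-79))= -7361275368969406079 / 72692339467809600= -101.27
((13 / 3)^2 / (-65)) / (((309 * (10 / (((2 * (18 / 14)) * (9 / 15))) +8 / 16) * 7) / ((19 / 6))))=-19 / 313635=-0.00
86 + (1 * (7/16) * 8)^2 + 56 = 617/4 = 154.25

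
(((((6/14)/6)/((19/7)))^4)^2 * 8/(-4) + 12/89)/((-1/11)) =-286954281139757/193476750163072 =-1.48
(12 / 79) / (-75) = -4 / 1975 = -0.00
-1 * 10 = -10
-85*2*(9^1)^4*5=-5576850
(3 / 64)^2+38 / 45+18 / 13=5346449 / 2396160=2.23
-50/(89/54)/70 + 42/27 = 6292/5607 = 1.12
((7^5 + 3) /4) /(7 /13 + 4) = 109265 /118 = 925.97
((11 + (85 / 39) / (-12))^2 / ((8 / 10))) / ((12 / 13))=128169845 / 808704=158.49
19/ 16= 1.19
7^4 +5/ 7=16812/ 7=2401.71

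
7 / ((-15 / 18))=-8.40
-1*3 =-3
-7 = -7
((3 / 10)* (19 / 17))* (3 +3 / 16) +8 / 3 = 1793 / 480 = 3.74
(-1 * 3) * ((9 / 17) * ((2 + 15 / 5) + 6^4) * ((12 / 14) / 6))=-35127 / 119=-295.18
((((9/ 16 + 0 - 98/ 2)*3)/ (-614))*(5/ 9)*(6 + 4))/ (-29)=-19375/ 427344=-0.05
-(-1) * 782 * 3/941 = 2346/941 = 2.49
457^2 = 208849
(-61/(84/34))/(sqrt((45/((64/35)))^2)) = -33184/33075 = -1.00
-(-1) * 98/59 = 1.66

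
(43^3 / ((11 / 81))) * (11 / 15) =2146689 / 5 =429337.80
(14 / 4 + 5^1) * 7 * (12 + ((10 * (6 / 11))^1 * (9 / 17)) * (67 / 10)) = 20517 / 11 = 1865.18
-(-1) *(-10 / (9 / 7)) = -7.78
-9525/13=-732.69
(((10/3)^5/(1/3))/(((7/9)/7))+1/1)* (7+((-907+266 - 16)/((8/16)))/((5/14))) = -1836265249/45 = -40805894.42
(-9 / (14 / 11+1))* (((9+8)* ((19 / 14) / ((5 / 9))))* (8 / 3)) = -383724 / 875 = -438.54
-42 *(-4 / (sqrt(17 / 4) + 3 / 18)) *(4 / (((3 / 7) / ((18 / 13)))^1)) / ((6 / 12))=-42336 / 247 + 127008 *sqrt(17) / 247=1948.71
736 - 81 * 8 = 88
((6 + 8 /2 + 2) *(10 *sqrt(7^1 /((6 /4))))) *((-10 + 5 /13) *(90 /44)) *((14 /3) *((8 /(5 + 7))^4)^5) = -183500800000 *sqrt(42) /166203389781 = -7.16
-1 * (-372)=372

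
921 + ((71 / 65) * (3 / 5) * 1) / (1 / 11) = 301668 / 325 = 928.21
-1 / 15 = -0.07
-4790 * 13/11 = -62270/11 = -5660.91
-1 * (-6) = 6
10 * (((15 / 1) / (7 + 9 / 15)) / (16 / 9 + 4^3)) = 3375 / 11248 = 0.30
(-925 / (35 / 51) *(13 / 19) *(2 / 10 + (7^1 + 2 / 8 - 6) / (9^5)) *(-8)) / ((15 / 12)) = 15452632936 / 13089195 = 1180.56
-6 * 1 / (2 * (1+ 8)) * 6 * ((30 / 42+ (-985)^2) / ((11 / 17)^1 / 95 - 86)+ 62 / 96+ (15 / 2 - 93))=58938095641 / 2592408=22734.88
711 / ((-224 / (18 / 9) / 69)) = -49059 / 112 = -438.03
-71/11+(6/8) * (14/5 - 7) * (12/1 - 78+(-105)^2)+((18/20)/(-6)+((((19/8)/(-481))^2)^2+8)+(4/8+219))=-82723039456283809861/2411753617534976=-34299.95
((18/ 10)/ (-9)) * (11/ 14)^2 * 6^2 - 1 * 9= -3294/ 245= -13.44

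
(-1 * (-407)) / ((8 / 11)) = 4477 / 8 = 559.62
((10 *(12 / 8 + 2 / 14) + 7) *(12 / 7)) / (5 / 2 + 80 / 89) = 350304 / 29645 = 11.82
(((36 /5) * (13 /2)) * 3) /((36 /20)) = 78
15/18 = 0.83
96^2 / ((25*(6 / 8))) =12288 / 25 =491.52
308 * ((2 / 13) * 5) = 3080 / 13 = 236.92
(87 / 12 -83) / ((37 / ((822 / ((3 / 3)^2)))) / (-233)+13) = -29016189 / 4979602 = -5.83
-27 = -27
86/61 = 1.41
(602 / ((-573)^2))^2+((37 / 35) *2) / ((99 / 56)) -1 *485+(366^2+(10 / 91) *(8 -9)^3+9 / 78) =144026825674448140661 / 1079077321732410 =133472.20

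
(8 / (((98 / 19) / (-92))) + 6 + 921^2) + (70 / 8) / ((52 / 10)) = 848105.99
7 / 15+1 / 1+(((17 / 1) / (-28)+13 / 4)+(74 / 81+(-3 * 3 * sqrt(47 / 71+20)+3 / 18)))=14713 / 2835 - 27 * sqrt(11573) / 71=-35.72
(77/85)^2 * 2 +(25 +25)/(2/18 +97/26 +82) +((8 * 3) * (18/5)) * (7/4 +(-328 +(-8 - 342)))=-8479249655954/145128575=-58425.78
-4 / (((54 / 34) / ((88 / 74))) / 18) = -5984 / 111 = -53.91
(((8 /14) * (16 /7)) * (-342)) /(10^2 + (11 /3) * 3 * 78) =-10944 /23471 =-0.47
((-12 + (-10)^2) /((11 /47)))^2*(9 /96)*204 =2703816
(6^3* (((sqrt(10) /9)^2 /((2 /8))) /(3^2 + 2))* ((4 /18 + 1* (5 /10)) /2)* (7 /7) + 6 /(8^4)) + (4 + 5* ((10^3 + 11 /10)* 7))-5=21313900411 /608256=35041.00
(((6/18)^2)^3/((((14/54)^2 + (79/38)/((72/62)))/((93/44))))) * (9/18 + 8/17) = 5301/3498889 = 0.00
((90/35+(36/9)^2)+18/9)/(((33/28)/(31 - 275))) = -46848/11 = -4258.91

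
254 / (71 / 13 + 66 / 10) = 8255 / 392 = 21.06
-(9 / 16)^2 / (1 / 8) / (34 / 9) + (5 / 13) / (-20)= -9749 / 14144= -0.69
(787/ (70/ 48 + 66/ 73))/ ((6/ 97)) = 22290988/ 4139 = 5385.60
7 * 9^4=45927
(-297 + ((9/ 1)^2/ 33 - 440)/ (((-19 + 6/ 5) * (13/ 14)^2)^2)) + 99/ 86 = -63713666103713/ 214015170226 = -297.71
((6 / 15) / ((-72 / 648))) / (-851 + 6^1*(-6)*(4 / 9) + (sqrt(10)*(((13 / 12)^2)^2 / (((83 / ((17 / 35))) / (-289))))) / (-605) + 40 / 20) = 1840980420715468032*sqrt(10) / 99376845289415965702042751 + 413591494928070057984000 / 99376845289415965702042751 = 0.00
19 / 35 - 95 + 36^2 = 42054 / 35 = 1201.54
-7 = -7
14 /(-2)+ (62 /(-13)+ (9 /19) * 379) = 41436 /247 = 167.76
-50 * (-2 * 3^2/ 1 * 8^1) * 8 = 57600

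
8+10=18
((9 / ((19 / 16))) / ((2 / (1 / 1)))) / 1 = 72 / 19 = 3.79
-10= -10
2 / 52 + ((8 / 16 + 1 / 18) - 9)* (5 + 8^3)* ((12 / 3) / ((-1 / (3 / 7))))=7484.23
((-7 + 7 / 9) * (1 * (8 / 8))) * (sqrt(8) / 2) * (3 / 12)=-14 * sqrt(2) / 9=-2.20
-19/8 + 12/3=13/8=1.62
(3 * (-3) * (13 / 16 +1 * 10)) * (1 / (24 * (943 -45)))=-519 / 114944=-0.00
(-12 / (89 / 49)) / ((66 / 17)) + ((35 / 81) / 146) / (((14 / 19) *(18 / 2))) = -1.70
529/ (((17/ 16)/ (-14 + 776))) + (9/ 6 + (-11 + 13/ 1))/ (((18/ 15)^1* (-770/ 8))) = 212835727/ 561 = 379386.32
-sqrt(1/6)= -sqrt(6)/6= -0.41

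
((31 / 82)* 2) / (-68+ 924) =31 / 35096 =0.00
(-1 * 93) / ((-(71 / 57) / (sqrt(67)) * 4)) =5301 * sqrt(67) / 284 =152.78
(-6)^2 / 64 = 9 / 16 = 0.56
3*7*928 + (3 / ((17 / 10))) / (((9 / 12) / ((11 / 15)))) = 993976 / 51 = 19489.73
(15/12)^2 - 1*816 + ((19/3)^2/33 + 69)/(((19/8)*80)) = -367502833/451440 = -814.07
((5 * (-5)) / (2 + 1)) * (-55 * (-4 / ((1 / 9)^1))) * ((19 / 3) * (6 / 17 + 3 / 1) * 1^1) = -5956500 / 17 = -350382.35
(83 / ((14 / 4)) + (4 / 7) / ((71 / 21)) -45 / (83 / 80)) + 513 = 20357773 / 41251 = 493.51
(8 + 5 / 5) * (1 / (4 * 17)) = 9 / 68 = 0.13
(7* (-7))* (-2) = 98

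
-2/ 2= -1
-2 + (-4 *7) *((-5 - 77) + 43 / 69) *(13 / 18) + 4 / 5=5105924 / 3105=1644.42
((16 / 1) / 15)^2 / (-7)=-256 / 1575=-0.16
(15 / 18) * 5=25 / 6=4.17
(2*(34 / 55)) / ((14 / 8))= 272 / 385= 0.71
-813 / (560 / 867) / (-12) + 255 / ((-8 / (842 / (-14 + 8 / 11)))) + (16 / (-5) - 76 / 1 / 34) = 5897580189 / 2779840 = 2121.55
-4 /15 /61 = -4 /915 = -0.00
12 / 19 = 0.63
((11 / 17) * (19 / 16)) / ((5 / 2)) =0.31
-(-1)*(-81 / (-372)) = 0.22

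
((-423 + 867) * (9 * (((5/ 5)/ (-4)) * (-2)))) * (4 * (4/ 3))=10656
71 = 71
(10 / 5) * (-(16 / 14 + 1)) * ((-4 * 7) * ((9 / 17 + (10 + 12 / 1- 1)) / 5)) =8784 / 17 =516.71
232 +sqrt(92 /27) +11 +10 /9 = 2 * sqrt(69) /9 +2197 /9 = 245.96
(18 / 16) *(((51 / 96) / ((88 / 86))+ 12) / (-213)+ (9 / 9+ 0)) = 846831 / 799744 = 1.06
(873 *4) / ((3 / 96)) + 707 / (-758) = 84701245 / 758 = 111743.07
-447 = -447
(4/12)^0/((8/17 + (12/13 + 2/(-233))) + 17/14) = 720902/1873889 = 0.38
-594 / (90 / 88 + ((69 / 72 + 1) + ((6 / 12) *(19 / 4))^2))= -1254528 / 18209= -68.90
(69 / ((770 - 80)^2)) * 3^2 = 3 / 2300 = 0.00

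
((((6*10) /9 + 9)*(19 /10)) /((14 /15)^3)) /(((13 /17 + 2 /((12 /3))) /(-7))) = -3415725 /16856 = -202.64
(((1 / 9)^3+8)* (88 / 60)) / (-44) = -5833 / 21870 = -0.27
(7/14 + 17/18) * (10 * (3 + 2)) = 650/9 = 72.22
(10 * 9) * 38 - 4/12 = 10259/3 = 3419.67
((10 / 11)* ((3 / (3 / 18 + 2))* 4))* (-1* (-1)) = 5.03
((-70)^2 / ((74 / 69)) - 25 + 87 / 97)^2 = 266059943086336 / 12880921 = 20655350.89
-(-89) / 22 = 89 / 22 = 4.05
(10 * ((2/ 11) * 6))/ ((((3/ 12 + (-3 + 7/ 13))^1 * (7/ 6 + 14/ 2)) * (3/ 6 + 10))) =-0.06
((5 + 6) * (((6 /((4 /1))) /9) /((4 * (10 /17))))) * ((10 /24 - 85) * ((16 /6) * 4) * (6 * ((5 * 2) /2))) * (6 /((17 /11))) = -245630 /3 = -81876.67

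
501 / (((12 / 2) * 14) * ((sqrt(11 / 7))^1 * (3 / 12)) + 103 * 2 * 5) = 516030 / 1060207 - 1503 * sqrt(77) / 1060207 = 0.47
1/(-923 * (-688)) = 1/635024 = 0.00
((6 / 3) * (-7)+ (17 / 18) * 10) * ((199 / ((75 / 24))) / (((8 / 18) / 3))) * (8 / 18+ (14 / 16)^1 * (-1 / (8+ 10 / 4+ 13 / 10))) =-12834107 / 17700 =-725.09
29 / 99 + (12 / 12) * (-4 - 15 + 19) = 29 / 99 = 0.29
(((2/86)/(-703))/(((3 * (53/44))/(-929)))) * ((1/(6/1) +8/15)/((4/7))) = 500731/48064110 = 0.01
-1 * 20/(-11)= 20/11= 1.82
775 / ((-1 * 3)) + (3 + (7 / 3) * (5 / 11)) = -2797 / 11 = -254.27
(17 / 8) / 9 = 17 / 72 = 0.24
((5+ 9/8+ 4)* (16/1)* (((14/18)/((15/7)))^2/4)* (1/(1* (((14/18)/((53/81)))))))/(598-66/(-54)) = 18179/2426850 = 0.01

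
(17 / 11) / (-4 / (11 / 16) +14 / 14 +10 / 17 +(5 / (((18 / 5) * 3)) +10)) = 15606 / 62941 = 0.25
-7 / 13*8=-4.31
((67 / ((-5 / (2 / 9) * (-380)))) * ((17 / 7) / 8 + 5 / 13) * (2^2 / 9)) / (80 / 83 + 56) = 928687 / 22071722400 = 0.00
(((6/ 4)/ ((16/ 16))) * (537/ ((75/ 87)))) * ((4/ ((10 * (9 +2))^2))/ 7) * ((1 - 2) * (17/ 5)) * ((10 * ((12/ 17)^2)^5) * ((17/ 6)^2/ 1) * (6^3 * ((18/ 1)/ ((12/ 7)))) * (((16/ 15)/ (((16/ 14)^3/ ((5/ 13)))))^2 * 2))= -664697855932250112/ 5244384702610625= -126.74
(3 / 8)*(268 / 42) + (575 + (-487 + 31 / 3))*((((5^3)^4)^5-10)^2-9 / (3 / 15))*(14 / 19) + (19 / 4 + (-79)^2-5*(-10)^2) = 7249822225551430795813583635433626143090525363020989087677511027626072367032368979159103 / 133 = 54509941545499479667771310000000000000000000000000000000000000000000000000000000000000.00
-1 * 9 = -9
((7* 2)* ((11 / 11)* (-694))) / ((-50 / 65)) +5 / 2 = 126333 / 10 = 12633.30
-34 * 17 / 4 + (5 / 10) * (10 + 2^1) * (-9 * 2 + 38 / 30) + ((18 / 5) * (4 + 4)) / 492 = -244.84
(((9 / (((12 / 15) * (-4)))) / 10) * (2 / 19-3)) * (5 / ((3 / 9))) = 7425 / 608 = 12.21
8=8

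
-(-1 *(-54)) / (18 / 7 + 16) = -189 / 65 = -2.91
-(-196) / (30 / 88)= 8624 / 15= 574.93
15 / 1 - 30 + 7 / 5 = -68 / 5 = -13.60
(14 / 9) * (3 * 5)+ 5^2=48.33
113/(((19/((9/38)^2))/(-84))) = -192213/6859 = -28.02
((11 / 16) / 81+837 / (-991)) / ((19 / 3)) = -1073851 / 8134128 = -0.13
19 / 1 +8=27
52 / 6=26 / 3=8.67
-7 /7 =-1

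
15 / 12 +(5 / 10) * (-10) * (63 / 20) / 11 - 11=-123 / 11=-11.18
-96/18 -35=-121/3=-40.33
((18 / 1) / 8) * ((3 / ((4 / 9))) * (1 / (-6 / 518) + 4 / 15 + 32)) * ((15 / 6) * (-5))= 328455 / 32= 10264.22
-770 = -770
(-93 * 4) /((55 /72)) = -26784 /55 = -486.98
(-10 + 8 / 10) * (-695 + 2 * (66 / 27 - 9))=293158 / 45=6514.62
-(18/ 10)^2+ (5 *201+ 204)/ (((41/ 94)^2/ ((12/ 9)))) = 355954639/ 42025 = 8470.07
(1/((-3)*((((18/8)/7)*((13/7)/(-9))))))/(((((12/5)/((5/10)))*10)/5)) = 245/468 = 0.52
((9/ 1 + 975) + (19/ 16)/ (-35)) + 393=771101/ 560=1376.97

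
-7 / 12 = -0.58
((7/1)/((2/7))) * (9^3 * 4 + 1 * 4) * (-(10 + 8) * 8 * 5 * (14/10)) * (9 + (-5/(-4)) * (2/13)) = -8617422240/13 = -662878633.85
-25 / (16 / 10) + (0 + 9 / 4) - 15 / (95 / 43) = -3065 / 152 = -20.16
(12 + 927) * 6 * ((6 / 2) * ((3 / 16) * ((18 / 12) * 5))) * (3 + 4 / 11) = 14070915 / 176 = 79948.38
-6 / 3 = -2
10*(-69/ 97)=-690/ 97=-7.11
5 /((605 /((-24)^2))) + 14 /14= 697 /121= 5.76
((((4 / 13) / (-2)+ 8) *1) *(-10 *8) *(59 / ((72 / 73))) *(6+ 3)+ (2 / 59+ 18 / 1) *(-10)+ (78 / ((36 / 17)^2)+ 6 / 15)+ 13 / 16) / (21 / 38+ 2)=-10642464448903 / 80350920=-132449.81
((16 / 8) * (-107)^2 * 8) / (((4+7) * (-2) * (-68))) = 22898 / 187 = 122.45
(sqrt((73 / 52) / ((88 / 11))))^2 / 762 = 73 / 316992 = 0.00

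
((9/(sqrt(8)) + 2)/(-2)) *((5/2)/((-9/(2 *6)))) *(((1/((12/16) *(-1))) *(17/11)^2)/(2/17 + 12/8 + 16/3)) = -147390 *sqrt(2)/85789 - 393040/257367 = -3.96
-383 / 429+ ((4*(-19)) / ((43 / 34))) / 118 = -1525939 / 1088373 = -1.40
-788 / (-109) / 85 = 788 / 9265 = 0.09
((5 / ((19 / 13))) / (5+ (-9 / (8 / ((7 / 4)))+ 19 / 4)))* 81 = 56160 / 1577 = 35.61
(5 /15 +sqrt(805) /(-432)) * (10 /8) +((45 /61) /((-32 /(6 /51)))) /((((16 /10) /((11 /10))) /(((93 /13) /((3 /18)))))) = 1742645 /5176704 - 5 * sqrt(805) /1728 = 0.25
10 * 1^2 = 10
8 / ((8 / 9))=9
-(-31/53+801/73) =-10.39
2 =2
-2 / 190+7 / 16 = 0.43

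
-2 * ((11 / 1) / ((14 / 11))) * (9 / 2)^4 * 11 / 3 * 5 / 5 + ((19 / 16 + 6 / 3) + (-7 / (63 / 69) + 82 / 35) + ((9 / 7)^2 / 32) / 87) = -17728819459 / 682080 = -25992.29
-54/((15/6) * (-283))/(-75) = -36/35375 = -0.00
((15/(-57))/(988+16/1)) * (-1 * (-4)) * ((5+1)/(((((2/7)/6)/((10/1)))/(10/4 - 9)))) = 40950/4769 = 8.59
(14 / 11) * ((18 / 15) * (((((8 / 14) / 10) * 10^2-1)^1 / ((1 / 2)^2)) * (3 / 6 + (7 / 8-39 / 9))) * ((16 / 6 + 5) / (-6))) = 1633 / 15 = 108.87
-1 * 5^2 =-25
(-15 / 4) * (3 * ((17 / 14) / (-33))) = 255 / 616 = 0.41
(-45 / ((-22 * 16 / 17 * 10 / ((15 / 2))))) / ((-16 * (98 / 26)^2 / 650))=-126052875 / 27044864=-4.66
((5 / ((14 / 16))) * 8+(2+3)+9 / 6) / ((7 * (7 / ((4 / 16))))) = 731 / 2744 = 0.27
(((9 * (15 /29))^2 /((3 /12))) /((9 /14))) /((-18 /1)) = -6300 /841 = -7.49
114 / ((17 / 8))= 912 / 17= 53.65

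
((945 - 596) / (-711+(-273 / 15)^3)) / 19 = -43625 / 16006474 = -0.00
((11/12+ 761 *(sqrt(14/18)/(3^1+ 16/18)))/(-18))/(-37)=0.26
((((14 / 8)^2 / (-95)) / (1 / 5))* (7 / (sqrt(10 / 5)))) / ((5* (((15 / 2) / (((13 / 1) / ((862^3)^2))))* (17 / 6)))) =-4459* sqrt(2) / 26501845203209525286400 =-0.00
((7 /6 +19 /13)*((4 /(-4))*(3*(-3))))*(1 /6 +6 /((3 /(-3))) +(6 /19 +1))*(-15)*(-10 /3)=-2639375 /494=-5342.86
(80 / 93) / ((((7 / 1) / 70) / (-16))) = -12800 / 93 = -137.63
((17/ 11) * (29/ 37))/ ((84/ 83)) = 40919/ 34188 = 1.20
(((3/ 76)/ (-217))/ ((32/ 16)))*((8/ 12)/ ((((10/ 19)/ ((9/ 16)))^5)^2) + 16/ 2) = -153319101522317971362201/ 181331457652817920000000000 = -0.00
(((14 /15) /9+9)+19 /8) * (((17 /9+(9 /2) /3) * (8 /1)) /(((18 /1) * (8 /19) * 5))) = 14368123 /1749600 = 8.21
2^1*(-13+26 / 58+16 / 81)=-58040 / 2349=-24.71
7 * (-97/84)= -97/12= -8.08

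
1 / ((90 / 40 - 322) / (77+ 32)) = -436 / 1279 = -0.34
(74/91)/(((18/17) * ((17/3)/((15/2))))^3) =4625/2912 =1.59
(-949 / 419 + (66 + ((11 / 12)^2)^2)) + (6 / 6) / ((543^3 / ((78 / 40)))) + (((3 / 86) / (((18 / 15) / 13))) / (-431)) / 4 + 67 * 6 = 2226830266207541304431 / 4774088459667029760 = 466.44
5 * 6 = 30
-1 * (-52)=52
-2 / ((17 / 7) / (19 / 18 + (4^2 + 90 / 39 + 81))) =-164395 / 1989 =-82.65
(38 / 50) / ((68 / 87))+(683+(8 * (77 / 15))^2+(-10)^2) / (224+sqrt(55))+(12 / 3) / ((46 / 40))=273155598707 / 17637579900-555631 * sqrt(55) / 11277225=15.12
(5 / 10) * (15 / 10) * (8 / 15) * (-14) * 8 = -224 / 5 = -44.80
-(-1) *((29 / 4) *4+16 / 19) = 567 / 19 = 29.84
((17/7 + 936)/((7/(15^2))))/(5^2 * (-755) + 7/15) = -22170375/13872782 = -1.60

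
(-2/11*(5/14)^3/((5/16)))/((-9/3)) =100/11319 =0.01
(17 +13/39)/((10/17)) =442/15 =29.47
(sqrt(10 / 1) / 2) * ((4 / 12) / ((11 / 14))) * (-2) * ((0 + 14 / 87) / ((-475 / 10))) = 392 * sqrt(10) / 272745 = 0.00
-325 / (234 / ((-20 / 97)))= 250 / 873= 0.29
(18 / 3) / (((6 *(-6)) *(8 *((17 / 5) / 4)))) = -5 / 204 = -0.02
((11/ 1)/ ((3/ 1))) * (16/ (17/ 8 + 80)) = 1408/ 1971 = 0.71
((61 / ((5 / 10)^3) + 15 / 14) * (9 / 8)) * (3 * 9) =1663821 / 112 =14855.54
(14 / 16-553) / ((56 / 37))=-23347 / 64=-364.80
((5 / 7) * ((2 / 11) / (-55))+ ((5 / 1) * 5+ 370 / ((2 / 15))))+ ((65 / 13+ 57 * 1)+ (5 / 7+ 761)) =3069284 / 847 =3623.71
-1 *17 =-17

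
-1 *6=-6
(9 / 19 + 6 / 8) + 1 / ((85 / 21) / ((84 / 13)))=236829 / 83980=2.82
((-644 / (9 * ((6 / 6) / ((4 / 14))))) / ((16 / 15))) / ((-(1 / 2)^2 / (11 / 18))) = 1265 / 27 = 46.85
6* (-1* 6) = -36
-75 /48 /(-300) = 1 /192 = 0.01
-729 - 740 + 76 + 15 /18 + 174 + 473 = -4471 /6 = -745.17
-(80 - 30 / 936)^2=-155625625 / 24336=-6394.87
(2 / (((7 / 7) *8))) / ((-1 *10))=-1 / 40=-0.02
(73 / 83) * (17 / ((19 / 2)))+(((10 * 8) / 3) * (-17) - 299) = -3551843 / 4731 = -750.76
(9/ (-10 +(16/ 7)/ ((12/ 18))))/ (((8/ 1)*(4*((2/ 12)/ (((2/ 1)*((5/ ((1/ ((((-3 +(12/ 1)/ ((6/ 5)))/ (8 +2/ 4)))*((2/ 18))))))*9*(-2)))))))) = 6615/ 1564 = 4.23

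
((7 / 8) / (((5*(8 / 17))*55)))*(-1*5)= -119 / 3520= -0.03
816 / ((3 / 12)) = 3264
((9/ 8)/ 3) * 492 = 369/ 2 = 184.50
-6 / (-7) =6 / 7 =0.86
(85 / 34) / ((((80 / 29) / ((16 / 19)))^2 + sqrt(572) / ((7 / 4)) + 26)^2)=9224154815684442445 / 3245827624528150929698 - 252100708507630920*sqrt(143) / 1622913812264075464849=0.00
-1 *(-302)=302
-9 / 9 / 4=-1 / 4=-0.25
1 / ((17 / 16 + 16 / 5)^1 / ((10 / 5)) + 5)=160 / 1141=0.14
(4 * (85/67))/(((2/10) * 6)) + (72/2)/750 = 107456/25125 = 4.28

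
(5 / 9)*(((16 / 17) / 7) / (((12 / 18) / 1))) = 40 / 357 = 0.11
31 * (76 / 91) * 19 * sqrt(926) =44764 * sqrt(926) / 91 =14969.01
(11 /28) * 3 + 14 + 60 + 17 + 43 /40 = 26111 /280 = 93.25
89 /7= 12.71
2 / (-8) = -0.25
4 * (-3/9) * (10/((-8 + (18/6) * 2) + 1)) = 40/3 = 13.33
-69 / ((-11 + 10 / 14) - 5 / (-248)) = 119784 / 17821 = 6.72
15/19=0.79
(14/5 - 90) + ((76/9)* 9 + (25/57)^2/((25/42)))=-10.88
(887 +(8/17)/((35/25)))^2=11149881649/14161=787365.42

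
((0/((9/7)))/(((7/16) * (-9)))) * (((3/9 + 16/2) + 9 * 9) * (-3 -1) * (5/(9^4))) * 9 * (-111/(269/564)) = 0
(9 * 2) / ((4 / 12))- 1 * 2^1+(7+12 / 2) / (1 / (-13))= -117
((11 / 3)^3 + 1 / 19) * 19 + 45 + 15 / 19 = 504494 / 513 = 983.42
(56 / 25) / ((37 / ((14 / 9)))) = 784 / 8325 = 0.09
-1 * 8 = -8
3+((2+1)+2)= 8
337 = 337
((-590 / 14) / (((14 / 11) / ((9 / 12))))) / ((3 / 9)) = -29205 / 392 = -74.50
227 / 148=1.53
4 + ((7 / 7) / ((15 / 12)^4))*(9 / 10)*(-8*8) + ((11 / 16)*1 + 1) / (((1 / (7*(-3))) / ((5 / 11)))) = -19635503 / 550000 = -35.70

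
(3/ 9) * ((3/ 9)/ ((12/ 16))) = 4/ 27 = 0.15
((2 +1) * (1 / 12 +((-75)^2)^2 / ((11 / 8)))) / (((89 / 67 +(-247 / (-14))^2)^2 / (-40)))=-5238151272969436640 / 185365519594299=-28258.50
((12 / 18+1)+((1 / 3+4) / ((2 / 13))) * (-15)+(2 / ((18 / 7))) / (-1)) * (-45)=37945 / 2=18972.50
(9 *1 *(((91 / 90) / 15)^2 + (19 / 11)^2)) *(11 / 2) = 658924501 / 4455000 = 147.91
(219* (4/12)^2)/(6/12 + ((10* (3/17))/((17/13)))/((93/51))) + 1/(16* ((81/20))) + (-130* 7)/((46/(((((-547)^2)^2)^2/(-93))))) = 1704901224767161074709.33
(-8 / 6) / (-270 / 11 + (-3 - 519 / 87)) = 0.04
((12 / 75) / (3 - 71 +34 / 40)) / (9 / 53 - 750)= 848 / 266860815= 0.00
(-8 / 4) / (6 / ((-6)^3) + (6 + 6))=-72 / 431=-0.17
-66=-66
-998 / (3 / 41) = -13639.33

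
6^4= 1296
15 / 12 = 5 / 4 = 1.25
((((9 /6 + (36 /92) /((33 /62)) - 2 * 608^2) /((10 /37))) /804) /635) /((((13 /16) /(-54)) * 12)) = 29.68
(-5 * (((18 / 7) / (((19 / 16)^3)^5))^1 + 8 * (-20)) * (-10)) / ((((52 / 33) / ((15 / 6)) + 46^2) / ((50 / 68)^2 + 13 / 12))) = -966981304494870095419648000 / 157732046470542423199794691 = -6.13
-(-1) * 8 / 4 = 2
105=105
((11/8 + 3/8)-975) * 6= -11679/2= -5839.50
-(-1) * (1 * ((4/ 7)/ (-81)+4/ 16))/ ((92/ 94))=25897/ 104328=0.25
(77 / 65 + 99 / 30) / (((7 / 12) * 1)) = 3498 / 455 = 7.69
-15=-15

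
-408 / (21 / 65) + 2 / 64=-282873 / 224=-1262.83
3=3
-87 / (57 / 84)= -2436 / 19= -128.21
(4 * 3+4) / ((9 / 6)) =32 / 3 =10.67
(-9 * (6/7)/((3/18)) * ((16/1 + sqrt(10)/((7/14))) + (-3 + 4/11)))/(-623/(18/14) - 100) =5832 * sqrt(10)/36827 + 61236/57871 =1.56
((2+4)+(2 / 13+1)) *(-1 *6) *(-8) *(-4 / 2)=-8928 / 13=-686.77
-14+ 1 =-13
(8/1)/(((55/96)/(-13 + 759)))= 572928/55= 10416.87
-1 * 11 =-11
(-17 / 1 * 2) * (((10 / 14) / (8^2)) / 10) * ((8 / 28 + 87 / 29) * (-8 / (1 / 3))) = 1173 / 392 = 2.99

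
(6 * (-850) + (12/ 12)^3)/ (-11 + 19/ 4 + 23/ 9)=183564/ 133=1380.18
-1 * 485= -485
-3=-3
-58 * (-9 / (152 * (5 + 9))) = 261 / 1064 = 0.25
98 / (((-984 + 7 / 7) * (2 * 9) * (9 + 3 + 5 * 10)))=-49 / 548514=-0.00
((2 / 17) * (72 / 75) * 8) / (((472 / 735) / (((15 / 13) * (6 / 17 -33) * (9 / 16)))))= -6608385 / 221663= -29.81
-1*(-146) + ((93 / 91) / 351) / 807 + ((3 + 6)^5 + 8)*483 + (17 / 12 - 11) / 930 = 60781750685948609 / 2130847992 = 28524676.99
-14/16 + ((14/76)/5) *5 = -105/152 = -0.69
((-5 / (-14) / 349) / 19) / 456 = 5 / 42332304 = 0.00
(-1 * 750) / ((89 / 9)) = -6750 / 89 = -75.84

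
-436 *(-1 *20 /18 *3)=1453.33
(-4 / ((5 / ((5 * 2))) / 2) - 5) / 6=-7 / 2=-3.50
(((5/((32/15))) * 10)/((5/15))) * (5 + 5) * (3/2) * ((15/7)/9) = 28125/112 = 251.12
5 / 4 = 1.25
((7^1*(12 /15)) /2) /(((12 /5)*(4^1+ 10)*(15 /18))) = 1 /10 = 0.10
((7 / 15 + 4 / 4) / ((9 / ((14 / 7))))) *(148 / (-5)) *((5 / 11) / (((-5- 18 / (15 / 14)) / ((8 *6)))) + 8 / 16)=355496 / 73575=4.83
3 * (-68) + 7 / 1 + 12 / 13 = -2549 / 13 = -196.08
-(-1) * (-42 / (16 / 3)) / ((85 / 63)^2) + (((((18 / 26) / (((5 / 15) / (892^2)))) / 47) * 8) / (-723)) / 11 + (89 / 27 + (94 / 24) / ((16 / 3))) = -721200547619947 / 20222392132800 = -35.66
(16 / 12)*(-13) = -52 / 3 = -17.33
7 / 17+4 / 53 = 439 / 901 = 0.49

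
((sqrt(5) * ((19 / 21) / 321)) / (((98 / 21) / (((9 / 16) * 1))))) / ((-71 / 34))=-969 * sqrt(5) / 5956048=-0.00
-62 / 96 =-31 / 48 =-0.65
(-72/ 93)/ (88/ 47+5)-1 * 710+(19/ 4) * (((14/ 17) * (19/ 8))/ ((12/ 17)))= -1339885885/ 1922496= -696.95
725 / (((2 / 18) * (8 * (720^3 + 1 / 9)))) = 58725 / 26873856008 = 0.00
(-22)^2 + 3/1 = 487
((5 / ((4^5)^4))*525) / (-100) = -105 / 4398046511104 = -0.00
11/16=0.69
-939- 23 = -962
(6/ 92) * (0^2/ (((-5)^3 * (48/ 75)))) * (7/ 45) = 0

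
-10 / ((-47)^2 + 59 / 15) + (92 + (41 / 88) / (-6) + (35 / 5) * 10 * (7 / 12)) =387775705 / 2921072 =132.75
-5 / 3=-1.67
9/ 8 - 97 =-95.88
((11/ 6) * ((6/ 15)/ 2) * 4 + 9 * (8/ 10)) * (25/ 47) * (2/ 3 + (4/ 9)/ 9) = 37700/ 11421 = 3.30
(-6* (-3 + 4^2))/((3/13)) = -338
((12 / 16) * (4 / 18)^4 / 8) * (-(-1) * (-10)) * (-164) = 820 / 2187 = 0.37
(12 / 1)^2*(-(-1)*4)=576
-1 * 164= -164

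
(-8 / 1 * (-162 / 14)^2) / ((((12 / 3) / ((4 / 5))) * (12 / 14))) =-8748 / 35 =-249.94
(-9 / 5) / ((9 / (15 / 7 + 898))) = -6301 / 35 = -180.03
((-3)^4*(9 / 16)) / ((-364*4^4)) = -729 / 1490944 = -0.00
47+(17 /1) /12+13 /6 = 50.58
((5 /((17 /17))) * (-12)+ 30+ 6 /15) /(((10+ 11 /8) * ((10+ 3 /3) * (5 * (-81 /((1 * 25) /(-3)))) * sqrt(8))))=-0.00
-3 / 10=-0.30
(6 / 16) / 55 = 3 / 440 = 0.01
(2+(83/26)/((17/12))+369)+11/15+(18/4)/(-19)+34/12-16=22711334/62985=360.58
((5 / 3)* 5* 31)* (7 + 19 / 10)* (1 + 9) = 68975 / 3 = 22991.67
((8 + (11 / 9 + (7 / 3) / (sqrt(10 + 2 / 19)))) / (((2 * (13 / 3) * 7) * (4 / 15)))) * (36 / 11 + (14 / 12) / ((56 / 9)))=3045 * sqrt(57) / 146432 + 36105 / 18304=2.13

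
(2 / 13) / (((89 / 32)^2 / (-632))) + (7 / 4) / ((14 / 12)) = -11.07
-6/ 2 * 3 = -9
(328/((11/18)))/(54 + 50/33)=2214/229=9.67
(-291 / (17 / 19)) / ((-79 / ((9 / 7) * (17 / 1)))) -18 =39807 / 553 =71.98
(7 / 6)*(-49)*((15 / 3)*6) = -1715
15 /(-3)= -5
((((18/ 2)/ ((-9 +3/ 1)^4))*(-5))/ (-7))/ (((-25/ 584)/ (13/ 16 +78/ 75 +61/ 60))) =-251339/ 756000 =-0.33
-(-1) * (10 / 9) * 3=10 / 3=3.33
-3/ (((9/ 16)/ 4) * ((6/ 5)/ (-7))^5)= 105043750/ 729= 144092.94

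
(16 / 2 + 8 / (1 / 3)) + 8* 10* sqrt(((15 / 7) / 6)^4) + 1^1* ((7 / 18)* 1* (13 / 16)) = 600043 / 14112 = 42.52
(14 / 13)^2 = 196 / 169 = 1.16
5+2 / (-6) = 14 / 3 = 4.67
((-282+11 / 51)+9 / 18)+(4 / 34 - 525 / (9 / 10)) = -1729 / 2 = -864.50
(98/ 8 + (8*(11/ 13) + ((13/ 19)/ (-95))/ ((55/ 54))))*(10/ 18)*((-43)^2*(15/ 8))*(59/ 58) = 10706896667861/ 287436864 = 37249.56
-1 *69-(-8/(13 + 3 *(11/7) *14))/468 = -637765/9243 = -69.00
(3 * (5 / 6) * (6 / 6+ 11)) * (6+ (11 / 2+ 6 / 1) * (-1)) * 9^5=-9743085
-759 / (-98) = 7.74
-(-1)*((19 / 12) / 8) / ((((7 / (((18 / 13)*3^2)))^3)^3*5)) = 15209589710095910928 / 2139649000648942055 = 7.11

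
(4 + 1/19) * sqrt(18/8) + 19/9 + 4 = 4169/342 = 12.19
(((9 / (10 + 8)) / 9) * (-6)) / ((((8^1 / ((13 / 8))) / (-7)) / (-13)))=-6.16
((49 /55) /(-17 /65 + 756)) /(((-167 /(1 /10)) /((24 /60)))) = -637 /2255973775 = -0.00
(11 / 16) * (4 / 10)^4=11 / 625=0.02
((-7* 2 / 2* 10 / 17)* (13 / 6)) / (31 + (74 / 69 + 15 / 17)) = -10465 / 38656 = -0.27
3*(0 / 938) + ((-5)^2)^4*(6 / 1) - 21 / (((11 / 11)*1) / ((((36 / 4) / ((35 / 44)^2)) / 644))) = 2343749.54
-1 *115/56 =-115/56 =-2.05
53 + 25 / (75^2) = 11926 / 225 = 53.00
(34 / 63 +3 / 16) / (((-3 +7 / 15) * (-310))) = 733 / 791616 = 0.00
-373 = -373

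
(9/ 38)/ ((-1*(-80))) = 9/ 3040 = 0.00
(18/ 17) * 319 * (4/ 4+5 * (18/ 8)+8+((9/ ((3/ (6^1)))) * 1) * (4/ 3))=508167/ 34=14946.09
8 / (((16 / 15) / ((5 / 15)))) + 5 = 15 / 2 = 7.50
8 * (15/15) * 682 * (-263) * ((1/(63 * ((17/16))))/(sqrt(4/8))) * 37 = -849477376 * sqrt(2)/1071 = -1121701.61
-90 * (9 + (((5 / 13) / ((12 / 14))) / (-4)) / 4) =-167955 / 208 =-807.48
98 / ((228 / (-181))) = -8869 / 114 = -77.80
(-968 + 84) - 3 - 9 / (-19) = -16844 / 19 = -886.53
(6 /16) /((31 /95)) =285 /248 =1.15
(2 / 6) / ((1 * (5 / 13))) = 13 / 15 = 0.87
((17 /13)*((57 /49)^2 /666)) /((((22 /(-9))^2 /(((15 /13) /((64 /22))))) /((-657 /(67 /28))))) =-4898890935 /101164935872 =-0.05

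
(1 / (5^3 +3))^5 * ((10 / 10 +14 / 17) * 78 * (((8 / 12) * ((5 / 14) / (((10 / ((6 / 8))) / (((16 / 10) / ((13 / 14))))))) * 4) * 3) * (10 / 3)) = 93 / 18253611008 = 0.00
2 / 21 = 0.10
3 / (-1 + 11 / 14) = -14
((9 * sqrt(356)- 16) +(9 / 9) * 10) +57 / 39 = -59 / 13 +18 * sqrt(89) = 165.27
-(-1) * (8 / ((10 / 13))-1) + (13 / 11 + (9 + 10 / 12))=6737 / 330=20.42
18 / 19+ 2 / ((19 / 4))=26 / 19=1.37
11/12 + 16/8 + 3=71/12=5.92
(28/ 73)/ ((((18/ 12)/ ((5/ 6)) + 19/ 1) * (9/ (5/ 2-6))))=-245/ 34164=-0.01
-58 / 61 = -0.95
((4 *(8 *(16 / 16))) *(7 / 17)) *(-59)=-13216 / 17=-777.41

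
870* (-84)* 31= -2265480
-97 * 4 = -388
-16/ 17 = -0.94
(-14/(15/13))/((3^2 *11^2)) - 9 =-147197/16335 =-9.01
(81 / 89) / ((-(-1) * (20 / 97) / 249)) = 1099.10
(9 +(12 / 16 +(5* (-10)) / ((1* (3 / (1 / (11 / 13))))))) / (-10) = 1313 / 1320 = 0.99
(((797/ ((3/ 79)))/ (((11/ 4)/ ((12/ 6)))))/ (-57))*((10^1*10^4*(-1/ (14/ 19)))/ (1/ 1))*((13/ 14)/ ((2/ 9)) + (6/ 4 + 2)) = 1353704500000/ 4851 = 279056792.41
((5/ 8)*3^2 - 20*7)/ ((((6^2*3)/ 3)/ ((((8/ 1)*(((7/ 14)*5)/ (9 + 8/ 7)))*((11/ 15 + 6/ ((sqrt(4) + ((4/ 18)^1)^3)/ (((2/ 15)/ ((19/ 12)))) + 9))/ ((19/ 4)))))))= -1.42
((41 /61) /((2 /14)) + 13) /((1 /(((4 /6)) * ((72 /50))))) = 5184 /305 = 17.00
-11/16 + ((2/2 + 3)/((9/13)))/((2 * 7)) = -277/1008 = -0.27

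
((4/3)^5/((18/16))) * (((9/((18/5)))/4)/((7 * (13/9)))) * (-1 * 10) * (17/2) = -435200/22113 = -19.68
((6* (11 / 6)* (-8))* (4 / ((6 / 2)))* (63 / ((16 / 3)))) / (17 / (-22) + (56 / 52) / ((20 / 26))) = -50820 / 23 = -2209.57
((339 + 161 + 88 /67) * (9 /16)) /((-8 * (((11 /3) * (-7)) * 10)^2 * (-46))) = 680157 /58474169600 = 0.00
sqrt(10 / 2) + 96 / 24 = sqrt(5) + 4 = 6.24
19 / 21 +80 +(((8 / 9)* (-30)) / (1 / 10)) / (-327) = 561173 / 6867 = 81.72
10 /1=10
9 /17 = 0.53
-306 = -306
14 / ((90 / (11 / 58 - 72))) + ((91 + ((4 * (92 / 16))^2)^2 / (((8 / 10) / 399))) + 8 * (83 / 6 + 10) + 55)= 145712149313 / 1044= 139571024.25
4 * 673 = 2692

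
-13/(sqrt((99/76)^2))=-988/99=-9.98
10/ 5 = 2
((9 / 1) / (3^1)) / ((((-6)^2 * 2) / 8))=1 / 3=0.33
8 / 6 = 4 / 3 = 1.33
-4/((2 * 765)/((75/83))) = -10/4233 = -0.00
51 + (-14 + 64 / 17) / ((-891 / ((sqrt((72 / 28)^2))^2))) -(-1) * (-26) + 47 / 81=19042112 / 742203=25.66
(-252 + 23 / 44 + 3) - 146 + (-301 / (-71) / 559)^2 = -14786929497 / 37484876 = -394.48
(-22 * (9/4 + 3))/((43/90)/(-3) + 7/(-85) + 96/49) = -25977105/386299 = -67.25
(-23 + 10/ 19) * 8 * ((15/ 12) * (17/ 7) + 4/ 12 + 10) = -2403.61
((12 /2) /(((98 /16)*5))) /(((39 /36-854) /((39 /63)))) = -2496 /17553025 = -0.00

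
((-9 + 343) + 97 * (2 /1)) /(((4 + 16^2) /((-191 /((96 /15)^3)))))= -157575 /106496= -1.48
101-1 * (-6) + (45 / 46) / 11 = 54187 / 506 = 107.09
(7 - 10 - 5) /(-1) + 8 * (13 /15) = 14.93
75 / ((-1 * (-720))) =5 / 48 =0.10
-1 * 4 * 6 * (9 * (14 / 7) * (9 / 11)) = -3888 / 11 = -353.45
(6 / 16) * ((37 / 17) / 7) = 111 / 952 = 0.12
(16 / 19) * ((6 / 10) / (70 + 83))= 16 / 4845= 0.00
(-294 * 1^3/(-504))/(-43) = -7/516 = -0.01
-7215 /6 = -2405 /2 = -1202.50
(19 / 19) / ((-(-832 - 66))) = 1 / 898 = 0.00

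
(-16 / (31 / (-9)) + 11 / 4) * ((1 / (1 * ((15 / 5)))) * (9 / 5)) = 2751 / 620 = 4.44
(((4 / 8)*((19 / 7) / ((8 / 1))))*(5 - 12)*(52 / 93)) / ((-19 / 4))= 13 / 93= 0.14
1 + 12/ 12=2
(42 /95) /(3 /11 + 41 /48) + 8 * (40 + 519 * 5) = 170224168 /8075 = 21080.39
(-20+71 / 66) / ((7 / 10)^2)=-62450 / 1617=-38.62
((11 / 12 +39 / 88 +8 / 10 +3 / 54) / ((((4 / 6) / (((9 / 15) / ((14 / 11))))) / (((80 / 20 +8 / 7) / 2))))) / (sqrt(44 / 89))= 78957 * sqrt(979) / 431200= 5.73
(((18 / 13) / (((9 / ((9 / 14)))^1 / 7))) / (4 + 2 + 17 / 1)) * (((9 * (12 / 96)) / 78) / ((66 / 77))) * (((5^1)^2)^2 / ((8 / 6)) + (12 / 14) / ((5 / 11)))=593001 / 2487680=0.24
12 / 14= 0.86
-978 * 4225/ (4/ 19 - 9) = 78508950/ 167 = 470113.47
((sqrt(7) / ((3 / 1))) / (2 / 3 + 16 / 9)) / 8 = 0.05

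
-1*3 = -3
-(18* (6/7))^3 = -1259712/343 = -3672.63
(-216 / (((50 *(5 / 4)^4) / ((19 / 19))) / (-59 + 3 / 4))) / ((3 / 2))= 68.71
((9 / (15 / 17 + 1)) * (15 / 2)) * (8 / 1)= 2295 / 8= 286.88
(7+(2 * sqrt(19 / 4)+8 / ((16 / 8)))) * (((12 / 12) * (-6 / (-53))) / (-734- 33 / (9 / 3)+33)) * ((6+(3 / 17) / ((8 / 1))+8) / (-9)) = 1907 * sqrt(19) / 7698144+20977 / 7698144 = 0.00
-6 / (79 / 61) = -366 / 79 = -4.63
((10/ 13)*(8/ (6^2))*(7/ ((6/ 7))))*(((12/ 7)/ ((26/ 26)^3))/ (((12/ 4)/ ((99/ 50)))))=308/ 195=1.58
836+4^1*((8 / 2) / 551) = 460652 / 551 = 836.03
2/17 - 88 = -1494/17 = -87.88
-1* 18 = -18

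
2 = 2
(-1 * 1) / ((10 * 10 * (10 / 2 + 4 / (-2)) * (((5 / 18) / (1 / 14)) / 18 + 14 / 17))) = -459 / 143150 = -0.00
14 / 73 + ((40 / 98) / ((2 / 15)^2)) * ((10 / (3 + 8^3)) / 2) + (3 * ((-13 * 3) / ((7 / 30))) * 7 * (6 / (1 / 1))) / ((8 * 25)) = -386430013 / 3684310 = -104.89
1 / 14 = 0.07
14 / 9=1.56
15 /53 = 0.28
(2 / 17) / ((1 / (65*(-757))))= -98410 / 17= -5788.82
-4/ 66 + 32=1054/ 33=31.94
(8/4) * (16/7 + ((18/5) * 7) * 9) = 458.17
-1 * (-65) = 65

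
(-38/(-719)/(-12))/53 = -19/228642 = -0.00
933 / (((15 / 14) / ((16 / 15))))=69664 / 75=928.85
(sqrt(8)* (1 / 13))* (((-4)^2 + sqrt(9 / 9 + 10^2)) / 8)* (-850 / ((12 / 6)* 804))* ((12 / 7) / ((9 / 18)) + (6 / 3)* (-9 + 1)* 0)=-1.28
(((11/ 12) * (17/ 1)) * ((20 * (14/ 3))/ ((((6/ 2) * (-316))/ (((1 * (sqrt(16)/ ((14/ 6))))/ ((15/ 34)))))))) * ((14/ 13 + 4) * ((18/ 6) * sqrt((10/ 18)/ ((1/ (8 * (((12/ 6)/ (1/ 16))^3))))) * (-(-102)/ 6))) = -2434961408 * sqrt(5)/ 9243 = -589066.24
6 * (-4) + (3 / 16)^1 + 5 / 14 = -2627 / 112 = -23.46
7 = 7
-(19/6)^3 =-6859/216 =-31.75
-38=-38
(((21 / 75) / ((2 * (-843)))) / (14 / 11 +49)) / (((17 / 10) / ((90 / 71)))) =-66 / 26794193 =-0.00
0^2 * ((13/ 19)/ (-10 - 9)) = 0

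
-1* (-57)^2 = -3249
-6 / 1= -6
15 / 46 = 0.33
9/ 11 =0.82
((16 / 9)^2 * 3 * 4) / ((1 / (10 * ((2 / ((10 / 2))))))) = 4096 / 27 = 151.70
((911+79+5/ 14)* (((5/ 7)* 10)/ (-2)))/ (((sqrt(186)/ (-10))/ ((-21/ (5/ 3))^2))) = 1871775* sqrt(186)/ 62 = 411735.61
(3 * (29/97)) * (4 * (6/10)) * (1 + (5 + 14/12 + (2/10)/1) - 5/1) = 12354/2425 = 5.09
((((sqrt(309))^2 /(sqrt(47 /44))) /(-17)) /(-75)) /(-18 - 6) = -103*sqrt(517) /239700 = -0.01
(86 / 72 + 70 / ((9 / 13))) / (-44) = -3683 / 1584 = -2.33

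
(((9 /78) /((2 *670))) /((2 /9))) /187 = 27 /13030160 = 0.00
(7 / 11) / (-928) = -7 / 10208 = -0.00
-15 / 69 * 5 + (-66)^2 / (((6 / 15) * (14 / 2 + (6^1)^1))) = 250145 / 299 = 836.61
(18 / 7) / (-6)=-3 / 7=-0.43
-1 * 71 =-71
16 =16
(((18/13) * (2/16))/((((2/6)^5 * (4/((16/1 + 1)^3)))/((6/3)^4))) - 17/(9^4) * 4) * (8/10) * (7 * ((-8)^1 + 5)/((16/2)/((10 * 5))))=-2467366272245/28431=-86784364.68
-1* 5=-5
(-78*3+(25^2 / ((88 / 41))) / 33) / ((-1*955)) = 653911 / 2773320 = 0.24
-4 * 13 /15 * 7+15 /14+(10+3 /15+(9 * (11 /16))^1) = -11437 /1680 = -6.81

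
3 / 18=1 / 6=0.17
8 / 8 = 1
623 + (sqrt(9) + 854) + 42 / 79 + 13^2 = 130313 / 79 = 1649.53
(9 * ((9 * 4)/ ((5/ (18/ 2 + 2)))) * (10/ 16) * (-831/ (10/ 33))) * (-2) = 24433893/ 10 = 2443389.30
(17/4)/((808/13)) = 221/3232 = 0.07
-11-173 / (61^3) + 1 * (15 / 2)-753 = -756.50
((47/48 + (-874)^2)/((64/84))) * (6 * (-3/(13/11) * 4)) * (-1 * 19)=482782472865/416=1160534790.54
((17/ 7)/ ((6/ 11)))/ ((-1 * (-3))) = 187/ 126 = 1.48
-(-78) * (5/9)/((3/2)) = 28.89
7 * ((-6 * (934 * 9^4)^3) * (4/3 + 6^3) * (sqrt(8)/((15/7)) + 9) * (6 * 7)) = -793995741613490838780306816-411701495651439694182381312 * sqrt(2)/5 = -910442509373401604770238500.00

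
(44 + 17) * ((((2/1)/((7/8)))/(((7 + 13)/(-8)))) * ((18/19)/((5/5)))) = -35136/665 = -52.84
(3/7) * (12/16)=9/28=0.32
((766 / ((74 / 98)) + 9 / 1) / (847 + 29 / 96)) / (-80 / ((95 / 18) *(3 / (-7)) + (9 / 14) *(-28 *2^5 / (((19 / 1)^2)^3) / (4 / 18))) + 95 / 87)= 2565402867385056 / 77436469616928175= 0.03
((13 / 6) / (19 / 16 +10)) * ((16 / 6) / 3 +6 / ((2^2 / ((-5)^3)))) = -174668 / 4833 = -36.14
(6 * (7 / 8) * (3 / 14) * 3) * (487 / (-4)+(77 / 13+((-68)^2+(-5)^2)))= 6364575 / 416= 15299.46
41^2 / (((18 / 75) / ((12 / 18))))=42025 / 9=4669.44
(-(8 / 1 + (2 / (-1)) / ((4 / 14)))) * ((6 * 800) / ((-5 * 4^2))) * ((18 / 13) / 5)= 16.62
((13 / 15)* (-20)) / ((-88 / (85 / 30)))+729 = 288905 / 396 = 729.56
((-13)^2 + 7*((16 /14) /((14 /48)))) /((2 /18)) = 12375 /7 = 1767.86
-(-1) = 1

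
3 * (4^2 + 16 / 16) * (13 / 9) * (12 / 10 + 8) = 10166 / 15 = 677.73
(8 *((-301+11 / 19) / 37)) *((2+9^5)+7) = -2696824512 / 703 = -3836165.74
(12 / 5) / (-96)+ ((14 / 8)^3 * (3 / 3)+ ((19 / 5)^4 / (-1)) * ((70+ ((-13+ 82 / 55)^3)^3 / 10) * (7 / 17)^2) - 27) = 12525691811.41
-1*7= -7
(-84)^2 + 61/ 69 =486925/ 69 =7056.88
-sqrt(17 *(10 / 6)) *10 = -10 *sqrt(255) / 3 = -53.23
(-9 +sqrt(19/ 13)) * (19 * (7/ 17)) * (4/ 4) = -1197/ 17 +133 * sqrt(247)/ 221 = -60.95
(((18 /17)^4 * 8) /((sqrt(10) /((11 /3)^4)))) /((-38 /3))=-113848416 * sqrt(10) /7934495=-45.37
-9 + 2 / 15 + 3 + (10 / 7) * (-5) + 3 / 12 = -12.76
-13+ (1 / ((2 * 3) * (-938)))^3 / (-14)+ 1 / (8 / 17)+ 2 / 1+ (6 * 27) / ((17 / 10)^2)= 34029018715393585 / 721253850532992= 47.18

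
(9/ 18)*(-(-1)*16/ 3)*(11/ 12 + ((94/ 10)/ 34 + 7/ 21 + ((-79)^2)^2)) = 26486056118/ 255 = 103866886.74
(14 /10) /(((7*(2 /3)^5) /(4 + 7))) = 2673 /160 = 16.71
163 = 163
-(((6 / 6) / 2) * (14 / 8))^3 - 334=-171351 / 512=-334.67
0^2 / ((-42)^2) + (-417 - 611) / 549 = -1028 / 549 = -1.87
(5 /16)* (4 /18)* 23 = 115 /72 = 1.60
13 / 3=4.33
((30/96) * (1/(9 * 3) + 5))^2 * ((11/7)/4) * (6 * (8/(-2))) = -23.36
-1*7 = -7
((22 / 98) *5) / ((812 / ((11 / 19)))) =605 / 755972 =0.00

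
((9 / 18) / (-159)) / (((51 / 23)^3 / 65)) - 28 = -1181915359 / 42183018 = -28.02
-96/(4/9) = -216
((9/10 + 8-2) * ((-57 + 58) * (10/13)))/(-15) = -23/65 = -0.35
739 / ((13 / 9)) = 511.62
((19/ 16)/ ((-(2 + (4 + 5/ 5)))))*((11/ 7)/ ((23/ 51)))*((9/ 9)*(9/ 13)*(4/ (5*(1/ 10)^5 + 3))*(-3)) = 1438965000/ 879074651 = 1.64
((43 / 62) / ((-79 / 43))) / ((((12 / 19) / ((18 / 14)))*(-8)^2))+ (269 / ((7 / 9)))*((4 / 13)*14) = 169995749379 / 114103808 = 1489.83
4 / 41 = 0.10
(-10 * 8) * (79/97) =-6320/97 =-65.15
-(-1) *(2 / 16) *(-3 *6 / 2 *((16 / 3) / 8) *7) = -21 / 4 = -5.25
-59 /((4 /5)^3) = -7375 /64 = -115.23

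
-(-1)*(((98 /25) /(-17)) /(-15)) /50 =49 /159375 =0.00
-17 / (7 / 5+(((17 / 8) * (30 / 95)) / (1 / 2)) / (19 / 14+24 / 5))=-696065 / 66248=-10.51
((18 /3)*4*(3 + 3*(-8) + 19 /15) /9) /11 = -2368 /495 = -4.78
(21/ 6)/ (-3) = -7/ 6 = -1.17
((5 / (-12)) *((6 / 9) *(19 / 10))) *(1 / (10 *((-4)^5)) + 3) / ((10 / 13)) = -2.06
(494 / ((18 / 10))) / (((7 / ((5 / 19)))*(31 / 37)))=24050 / 1953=12.31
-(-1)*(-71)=-71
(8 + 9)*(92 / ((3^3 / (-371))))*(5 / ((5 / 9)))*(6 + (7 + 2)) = -2901220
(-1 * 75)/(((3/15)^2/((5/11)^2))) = -46875/121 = -387.40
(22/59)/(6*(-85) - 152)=-11/19529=-0.00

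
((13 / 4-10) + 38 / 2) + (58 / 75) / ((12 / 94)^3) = 383.96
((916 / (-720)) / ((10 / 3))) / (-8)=229 / 4800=0.05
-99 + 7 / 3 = -290 / 3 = -96.67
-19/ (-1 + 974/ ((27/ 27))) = -19/ 973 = -0.02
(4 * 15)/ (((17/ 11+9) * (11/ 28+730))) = 1540/ 197693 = 0.01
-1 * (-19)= 19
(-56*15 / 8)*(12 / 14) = -90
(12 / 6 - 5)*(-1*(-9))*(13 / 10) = -351 / 10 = -35.10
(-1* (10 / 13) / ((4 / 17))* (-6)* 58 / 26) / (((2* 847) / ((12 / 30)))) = 1479 / 143143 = 0.01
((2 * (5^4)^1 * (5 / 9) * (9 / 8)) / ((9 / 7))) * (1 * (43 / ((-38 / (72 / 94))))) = -940625 / 1786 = -526.67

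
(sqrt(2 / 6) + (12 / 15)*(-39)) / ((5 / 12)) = -1872 / 25 + 4*sqrt(3) / 5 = -73.49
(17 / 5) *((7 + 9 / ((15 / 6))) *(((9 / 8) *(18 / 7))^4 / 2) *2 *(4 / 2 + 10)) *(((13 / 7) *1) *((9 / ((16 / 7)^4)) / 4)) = 13613568562971 / 2936012800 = 4636.75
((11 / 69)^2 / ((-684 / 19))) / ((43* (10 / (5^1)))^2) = -121 / 1267644816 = -0.00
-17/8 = -2.12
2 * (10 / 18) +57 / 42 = 311 / 126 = 2.47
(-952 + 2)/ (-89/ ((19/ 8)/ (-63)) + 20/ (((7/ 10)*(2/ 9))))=-63175/ 165546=-0.38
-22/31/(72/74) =-407/558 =-0.73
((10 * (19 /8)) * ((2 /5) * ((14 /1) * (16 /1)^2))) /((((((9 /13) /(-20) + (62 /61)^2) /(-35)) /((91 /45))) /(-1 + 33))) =-95921507368960 /1241937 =-77235405.15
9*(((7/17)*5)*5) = 1575/17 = 92.65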